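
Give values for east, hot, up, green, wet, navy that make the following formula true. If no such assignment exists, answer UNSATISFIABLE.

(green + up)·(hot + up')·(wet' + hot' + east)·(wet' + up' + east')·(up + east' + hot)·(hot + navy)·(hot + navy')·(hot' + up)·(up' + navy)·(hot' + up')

UNSATISFIABLE

Try green = 1.
Try hot = 1.
Unit clause (up) forces up = 1.
Now (up') is unsatisfied and unit — conflict.
That branch fails; take hot = 0 instead.
Unit clause (up') forces up = 0.
Unit clause (east') forces east = 0.
Unit clause (navy) forces navy = 1.
Now (navy') is unsatisfied and unit — conflict.
Both values of hot lead to a conflict.
That branch fails; take green = 0 instead.
Unit clause (up) forces up = 1.
Unit clause (hot) forces hot = 1.
Now (hot') is unsatisfied and unit — conflict.
Both values of green lead to a conflict.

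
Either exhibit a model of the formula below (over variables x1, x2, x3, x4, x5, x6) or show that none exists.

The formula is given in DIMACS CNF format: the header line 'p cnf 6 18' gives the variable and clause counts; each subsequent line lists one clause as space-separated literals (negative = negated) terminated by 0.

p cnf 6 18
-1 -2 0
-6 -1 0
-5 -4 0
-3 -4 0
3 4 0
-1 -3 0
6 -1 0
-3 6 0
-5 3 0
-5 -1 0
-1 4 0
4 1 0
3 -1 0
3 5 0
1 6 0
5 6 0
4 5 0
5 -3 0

Suppose x1 = False.
Unit clause (x4) forces x4 = True.
Unit clause (¬x5) forces x5 = False.
Unit clause (¬x3) forces x3 = False.
Now (x3) is unsatisfied and unit — conflict.
Undo x1 and try x1 = True.
Unit clause (¬x2) forces x2 = False.
Unit clause (¬x6) forces x6 = False.
Now (x6) is unsatisfied and unit — conflict.
Both values of x1 lead to a conflict.

UNSATISFIABLE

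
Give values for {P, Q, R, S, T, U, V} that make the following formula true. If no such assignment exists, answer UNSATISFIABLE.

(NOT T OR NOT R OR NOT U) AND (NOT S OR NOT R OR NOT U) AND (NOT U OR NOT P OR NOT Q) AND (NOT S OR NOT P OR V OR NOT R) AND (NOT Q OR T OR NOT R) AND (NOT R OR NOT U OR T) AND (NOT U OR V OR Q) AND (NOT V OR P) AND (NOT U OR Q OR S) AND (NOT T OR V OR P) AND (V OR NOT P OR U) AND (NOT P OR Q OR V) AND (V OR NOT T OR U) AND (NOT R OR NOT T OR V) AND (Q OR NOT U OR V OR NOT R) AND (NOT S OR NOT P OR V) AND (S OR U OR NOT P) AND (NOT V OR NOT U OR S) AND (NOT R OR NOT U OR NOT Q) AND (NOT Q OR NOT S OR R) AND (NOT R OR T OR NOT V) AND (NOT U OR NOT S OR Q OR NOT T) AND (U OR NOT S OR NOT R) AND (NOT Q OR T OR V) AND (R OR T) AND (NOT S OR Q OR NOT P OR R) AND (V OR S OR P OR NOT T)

Suppose V = false.
Suppose U = false.
The clause (NOT P) is unit, so P = false.
The clause (NOT T) is unit, so T = false.
The clause (NOT Q) is unit, so Q = false.
The clause (R) is unit, so R = true.
The clause (NOT S) is unit, so S = false.
Every clause now holds.

P=false; Q=false; R=true; S=false; T=false; U=false; V=false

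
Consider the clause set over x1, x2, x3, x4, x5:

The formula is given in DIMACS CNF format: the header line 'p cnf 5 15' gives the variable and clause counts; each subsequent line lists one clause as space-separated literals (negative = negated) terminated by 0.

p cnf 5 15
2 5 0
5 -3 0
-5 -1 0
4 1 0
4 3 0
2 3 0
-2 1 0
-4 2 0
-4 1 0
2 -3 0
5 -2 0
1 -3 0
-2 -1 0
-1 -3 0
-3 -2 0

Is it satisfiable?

Unsatisfiable

Case x2 = True:
From the singleton clause (x1), x1 = True.
But (¬x1) is also a unit clause — contradiction.
So x2 must be the other value — set x2 = False.
From the singleton clause (x5), x5 = True.
From the singleton clause (¬x1), x1 = False.
From the singleton clause (x4), x4 = True.
But (¬x4) is also a unit clause — contradiction.
Either choice for x2 ends in contradiction.
No assignment satisfies every clause.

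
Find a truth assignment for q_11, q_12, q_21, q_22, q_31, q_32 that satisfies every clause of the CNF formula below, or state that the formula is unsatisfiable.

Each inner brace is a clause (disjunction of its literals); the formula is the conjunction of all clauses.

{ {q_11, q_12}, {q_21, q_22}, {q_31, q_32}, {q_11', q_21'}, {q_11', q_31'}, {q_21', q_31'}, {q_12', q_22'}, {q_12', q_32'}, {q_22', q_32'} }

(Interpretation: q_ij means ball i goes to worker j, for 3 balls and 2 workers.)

UNSATISFIABLE

Case q_11 = 1:
From the singleton clause (q_21'), q_21 = 0.
From the singleton clause (q_22), q_22 = 1.
From the singleton clause (q_31'), q_31 = 0.
From the singleton clause (q_32), q_32 = 1.
But (q_32') is also a unit clause — contradiction.
So q_11 must be the other value — set q_11 = 0.
From the singleton clause (q_12), q_12 = 1.
From the singleton clause (q_22'), q_22 = 0.
From the singleton clause (q_21), q_21 = 1.
From the singleton clause (q_31'), q_31 = 0.
From the singleton clause (q_32), q_32 = 1.
But (q_32') is also a unit clause — contradiction.
Neither q_11 = 1 nor q_11 = 0 works.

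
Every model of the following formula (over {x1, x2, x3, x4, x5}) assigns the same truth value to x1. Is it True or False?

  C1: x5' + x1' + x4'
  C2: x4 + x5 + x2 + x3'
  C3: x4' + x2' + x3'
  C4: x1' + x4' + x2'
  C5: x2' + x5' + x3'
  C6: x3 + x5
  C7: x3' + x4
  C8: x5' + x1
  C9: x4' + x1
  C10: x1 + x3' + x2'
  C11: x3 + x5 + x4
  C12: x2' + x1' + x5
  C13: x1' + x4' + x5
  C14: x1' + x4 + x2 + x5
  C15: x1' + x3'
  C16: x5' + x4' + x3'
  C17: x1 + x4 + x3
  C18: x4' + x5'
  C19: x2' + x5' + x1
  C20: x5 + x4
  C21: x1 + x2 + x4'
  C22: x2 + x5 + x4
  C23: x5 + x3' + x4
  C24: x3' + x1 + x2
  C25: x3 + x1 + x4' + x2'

True

Suppose x1 = 0.
(x5') alone gives x5 = 0.
(x3) alone gives x3 = 1.
(x4) alone gives x4 = 1.
But (x4') is also a unit clause — contradiction.
So every satisfying assignment has x1 = True.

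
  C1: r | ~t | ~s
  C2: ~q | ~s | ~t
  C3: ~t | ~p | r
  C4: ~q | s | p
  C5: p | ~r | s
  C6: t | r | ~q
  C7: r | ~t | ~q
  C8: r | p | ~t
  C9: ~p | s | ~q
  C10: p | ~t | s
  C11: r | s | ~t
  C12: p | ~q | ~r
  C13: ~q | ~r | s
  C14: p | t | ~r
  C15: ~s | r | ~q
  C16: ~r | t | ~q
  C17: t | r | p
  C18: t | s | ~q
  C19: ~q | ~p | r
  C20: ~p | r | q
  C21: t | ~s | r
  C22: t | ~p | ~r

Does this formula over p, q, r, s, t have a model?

Satisfiable

Suppose r = 1.
Suppose p = 0.
(s) alone gives s = 1.
(~q) alone gives q = 0.
(t) alone gives t = 1.
All clauses are satisfied.
A satisfying assignment: p=0, q=0, r=1, s=1, t=1.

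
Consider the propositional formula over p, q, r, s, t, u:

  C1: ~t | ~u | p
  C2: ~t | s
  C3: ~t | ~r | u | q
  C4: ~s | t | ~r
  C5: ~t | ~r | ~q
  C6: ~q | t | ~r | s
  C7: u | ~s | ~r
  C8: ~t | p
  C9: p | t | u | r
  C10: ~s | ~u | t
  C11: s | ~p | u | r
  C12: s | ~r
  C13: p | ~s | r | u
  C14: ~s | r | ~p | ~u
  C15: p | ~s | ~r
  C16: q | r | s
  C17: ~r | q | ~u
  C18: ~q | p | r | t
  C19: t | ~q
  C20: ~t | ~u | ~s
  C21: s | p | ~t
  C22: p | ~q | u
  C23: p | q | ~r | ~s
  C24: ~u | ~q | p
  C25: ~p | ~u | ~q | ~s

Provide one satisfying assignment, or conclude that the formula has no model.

p ↦ 1; q ↦ 0; r ↦ 0; s ↦ 1; t ↦ 0; u ↦ 0

Suppose t = 0.
The clause (~q) is unit, so q = 0.
Suppose s = 1.
The clause (~r) is unit, so r = 0.
The clause (~u) is unit, so u = 0.
The clause (p) is unit, so p = 1.
This assignment satisfies each clause.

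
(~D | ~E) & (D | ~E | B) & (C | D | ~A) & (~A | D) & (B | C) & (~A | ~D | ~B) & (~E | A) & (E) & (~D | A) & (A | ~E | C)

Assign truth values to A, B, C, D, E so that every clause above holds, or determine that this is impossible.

From the singleton clause (E), E = 1.
From the singleton clause (~D), D = 0.
From the singleton clause (B), B = 1.
From the singleton clause (~A), A = 0.
That conflicts with the unit clause (A).

UNSATISFIABLE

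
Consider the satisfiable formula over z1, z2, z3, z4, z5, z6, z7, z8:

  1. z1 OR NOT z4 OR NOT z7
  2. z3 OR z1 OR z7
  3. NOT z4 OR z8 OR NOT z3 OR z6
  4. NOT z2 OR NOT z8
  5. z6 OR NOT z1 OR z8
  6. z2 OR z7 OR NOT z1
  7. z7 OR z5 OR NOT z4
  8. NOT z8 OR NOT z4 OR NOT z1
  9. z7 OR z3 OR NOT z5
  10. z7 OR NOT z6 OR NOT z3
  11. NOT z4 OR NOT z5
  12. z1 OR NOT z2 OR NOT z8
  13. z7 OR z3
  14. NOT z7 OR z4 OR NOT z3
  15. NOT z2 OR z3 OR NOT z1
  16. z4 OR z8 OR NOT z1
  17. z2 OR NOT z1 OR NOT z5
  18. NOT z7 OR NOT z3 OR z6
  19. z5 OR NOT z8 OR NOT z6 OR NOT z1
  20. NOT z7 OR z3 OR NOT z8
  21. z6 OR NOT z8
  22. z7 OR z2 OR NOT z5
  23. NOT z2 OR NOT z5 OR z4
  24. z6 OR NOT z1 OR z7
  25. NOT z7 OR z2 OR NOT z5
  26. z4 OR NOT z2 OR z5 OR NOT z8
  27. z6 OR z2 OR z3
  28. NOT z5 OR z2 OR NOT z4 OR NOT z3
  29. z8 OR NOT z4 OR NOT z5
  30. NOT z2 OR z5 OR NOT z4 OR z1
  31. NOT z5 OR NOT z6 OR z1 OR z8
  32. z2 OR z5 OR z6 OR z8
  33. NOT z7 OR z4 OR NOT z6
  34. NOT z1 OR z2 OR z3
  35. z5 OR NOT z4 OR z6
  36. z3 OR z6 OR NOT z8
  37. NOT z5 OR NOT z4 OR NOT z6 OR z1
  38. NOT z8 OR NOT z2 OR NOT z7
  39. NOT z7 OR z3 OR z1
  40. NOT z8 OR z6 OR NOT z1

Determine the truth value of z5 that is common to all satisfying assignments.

Suppose z5 = true.
Unit clause (NOT z4) forces z4 = false.
Unit clause (NOT z2) forces z2 = false.
Unit clause (NOT z1) forces z1 = false.
Unit clause (z7) forces z7 = true.
Now (NOT z7) is unsatisfied and unit — conflict.
So every satisfying assignment has z5 = False.

False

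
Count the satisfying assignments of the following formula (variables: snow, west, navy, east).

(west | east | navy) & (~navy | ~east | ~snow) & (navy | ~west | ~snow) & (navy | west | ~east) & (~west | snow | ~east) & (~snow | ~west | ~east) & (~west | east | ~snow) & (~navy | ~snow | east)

There are 2^4 = 16 truth assignments over (snow, west, navy, east).
Split on east. With east = 1, the clauses containing east are satisfied and ~east drops from the rest; 1 of the 2^3 = 8 assignments to the other variables satisfy what remains.
With east = 0, by the same count on the reduced clause set, 3 assignments work.
(One model: snow=F, west=F, navy=T, east=F.)
Total: 1 + 3 = 4.

4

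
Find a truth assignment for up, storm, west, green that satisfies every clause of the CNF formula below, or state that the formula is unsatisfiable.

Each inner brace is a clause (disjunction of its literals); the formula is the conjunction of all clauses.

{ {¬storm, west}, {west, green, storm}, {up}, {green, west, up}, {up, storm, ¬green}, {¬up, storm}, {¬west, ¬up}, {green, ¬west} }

UNSATISFIABLE

From the singleton clause (up), up = True.
From the singleton clause (storm), storm = True.
From the singleton clause (west), west = True.
But (¬west) is also a unit clause — contradiction.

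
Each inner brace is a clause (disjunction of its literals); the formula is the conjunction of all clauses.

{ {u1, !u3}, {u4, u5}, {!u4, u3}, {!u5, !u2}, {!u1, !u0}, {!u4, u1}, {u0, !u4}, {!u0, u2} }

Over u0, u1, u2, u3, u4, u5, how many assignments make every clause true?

3

There are 2^6 = 64 truth assignments over (u0, u1, u2, u3, u4, u5).
Split on u5. With u5 = true, the clauses containing u5 are satisfied and !u5 drops from the rest; 3 of the 2^5 = 32 assignments to the other variables satisfy what remains.
With u5 = false, by the same count on the reduced clause set, 0 assignments work.
Total: 3 + 0 = 3.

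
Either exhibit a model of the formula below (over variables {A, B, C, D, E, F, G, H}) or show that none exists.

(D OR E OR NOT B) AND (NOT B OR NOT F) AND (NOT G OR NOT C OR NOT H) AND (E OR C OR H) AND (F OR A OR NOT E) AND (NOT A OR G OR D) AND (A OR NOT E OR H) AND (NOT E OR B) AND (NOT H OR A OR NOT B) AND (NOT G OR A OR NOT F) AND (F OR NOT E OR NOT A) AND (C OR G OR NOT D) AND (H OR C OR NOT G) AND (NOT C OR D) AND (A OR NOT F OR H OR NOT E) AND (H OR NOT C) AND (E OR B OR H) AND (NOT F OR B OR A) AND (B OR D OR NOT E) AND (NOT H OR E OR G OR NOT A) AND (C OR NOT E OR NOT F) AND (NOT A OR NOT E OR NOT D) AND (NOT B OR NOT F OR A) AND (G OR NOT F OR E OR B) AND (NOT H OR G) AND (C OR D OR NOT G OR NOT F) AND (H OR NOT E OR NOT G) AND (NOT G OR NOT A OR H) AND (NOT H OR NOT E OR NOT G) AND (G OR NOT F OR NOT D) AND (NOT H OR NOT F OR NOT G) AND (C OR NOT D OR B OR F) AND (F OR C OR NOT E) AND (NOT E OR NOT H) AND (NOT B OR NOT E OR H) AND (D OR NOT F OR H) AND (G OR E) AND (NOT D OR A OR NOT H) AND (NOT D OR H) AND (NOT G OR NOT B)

Branch on B: set B = false.
(NOT E) alone gives E = false.
(H) alone gives H = true.
(G) alone gives G = true.
(NOT C) alone gives C = false.
(NOT F) alone gives F = false.
(NOT D) alone gives D = false.
Every clause is now satisfied; A is unconstrained.

A ↦ true,  B ↦ false,  C ↦ false,  D ↦ false,  E ↦ false,  F ↦ false,  G ↦ true,  H ↦ true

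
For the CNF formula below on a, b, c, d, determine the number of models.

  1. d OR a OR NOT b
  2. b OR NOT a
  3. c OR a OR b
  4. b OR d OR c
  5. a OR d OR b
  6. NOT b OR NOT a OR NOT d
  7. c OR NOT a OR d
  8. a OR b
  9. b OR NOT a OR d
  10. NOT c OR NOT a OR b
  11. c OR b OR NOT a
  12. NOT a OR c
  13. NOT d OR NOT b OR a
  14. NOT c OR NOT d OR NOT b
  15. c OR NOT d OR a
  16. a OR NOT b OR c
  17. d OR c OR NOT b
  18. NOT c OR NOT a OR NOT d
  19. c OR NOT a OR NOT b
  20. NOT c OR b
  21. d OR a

1

There are 2^4 = 16 truth assignments over (a, b, c, d).
Check each against the 21 clauses (columns in the order a, b, c, d):
  F F F F  ✗ fails (c OR a OR b)
  F F F T  ✗ fails (c OR a OR b)
  F F T F  ✗ fails (a OR d OR b)
  F F T T  ✗ fails (a OR b)
  F T F F  ✗ fails (d OR a OR NOT b)
  F T F T  ✗ fails (NOT d OR NOT b OR a)
  F T T F  ✗ fails (d OR a OR NOT b)
  F T T T  ✗ fails (NOT d OR NOT b OR a)
  T F F F  ✗ fails (b OR NOT a)
  T F F T  ✗ fails (b OR NOT a)
  T F T F  ✗ fails (b OR NOT a)
  T F T T  ✗ fails (b OR NOT a)
  T T F F  ✗ fails (c OR NOT a OR d)
  T T F T  ✗ fails (NOT b OR NOT a OR NOT d)
  T T T F  ✓ satisfies all
  T T T T  ✗ fails (NOT b OR NOT a OR NOT d)
1 of the 16 rows is a model.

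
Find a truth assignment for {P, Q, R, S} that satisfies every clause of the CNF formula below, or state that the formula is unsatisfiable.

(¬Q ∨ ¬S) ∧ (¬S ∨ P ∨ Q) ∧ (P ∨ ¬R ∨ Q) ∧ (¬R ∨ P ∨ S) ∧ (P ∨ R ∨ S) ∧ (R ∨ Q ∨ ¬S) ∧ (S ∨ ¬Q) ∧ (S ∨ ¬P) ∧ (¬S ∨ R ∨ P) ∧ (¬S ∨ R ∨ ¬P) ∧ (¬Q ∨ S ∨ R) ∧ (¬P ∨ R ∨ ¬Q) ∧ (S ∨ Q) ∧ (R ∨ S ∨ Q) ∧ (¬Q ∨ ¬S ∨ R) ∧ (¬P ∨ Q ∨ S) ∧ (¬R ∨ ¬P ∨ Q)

UNSATISFIABLE

Suppose Q = False.
Unit clause (S) forces S = True.
Unit clause (P) forces P = True.
Unit clause (R) forces R = True.
That conflicts with the unit clause (¬R).
So Q must be the other value — set Q = True.
Unit clause (¬S) forces S = False.
That conflicts with the unit clause (S).
Both values of Q lead to a conflict.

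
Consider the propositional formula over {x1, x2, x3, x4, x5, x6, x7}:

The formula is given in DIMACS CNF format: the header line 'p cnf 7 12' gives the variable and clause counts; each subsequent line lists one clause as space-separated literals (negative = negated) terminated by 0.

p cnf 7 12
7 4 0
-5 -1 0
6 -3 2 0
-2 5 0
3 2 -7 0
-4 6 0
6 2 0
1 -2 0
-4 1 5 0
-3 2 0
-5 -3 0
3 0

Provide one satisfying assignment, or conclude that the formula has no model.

UNSATISFIABLE

The clause (x3) is unit, so x3 = True.
The clause (x2) is unit, so x2 = True.
The clause (x5) is unit, so x5 = True.
But (¬x5) is also a unit clause — contradiction.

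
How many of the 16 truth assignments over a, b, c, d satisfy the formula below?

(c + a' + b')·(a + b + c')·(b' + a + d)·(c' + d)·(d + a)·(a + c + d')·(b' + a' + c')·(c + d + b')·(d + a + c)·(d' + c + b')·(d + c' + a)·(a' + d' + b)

There are 2^4 = 16 truth assignments over (a, b, c, d).
Check each against the 12 clauses (columns in the order a, b, c, d):
  F F F F  ✗ fails (d + a)
  F F F T  ✗ fails (a + c + d')
  F F T F  ✗ fails (a + b + c')
  F F T T  ✗ fails (a + b + c')
  F T F F  ✗ fails (b' + a + d)
  F T F T  ✗ fails (a + c + d')
  F T T F  ✗ fails (b' + a + d)
  F T T T  ✓ satisfies all
  T F F F  ✓ satisfies all
  T F F T  ✗ fails (a' + d' + b)
  T F T F  ✗ fails (c' + d)
  T F T T  ✗ fails (a' + d' + b)
  T T F F  ✗ fails (c + a' + b')
  T T F T  ✗ fails (c + a' + b')
  T T T F  ✗ fails (c' + d)
  T T T T  ✗ fails (b' + a' + c')
2 of the 16 rows are models.

2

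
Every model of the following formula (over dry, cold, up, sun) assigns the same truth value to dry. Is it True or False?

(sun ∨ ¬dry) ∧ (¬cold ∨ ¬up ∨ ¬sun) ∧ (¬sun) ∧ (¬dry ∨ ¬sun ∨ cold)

Suppose dry = True.
(sun) alone gives sun = True.
That conflicts with the unit clause (¬sun).
So every satisfying assignment has dry = False.

False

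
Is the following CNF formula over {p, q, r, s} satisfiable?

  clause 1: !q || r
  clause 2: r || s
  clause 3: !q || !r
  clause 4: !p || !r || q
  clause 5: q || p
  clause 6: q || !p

Unsatisfiable

Branch on q: set q = false.
From the singleton clause (p), p = true.
But (!p) is also a unit clause — contradiction.
That branch fails; take q = true instead.
From the singleton clause (r), r = true.
But (!r) is also a unit clause — contradiction.
Both values of q lead to a conflict.
No assignment satisfies every clause.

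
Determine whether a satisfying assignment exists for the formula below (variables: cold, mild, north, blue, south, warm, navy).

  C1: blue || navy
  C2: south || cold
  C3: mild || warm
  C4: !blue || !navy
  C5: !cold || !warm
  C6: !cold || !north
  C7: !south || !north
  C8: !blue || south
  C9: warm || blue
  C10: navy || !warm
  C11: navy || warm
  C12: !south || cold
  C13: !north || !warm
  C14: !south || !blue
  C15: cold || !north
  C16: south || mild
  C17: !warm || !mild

No

Suppose blue = true.
Unit clause (!navy) forces navy = false.
Unit clause (south) forces south = true.
But (!south) is also a unit clause — contradiction.
That branch fails; take blue = false instead.
Unit clause (navy) forces navy = true.
Unit clause (warm) forces warm = true.
Unit clause (!cold) forces cold = false.
Unit clause (south) forces south = true.
But (!south) is also a unit clause — contradiction.
Both values of blue lead to a conflict.
No assignment satisfies every clause.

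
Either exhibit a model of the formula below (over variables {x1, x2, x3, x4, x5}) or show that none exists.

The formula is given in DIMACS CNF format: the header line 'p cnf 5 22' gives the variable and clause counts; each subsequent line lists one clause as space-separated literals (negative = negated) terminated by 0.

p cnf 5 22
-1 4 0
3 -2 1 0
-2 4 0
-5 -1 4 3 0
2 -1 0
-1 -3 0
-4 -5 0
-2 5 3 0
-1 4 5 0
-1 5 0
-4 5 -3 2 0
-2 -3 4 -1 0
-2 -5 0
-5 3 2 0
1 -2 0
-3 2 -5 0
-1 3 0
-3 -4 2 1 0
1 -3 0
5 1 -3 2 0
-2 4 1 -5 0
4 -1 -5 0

x1: False, x2: False, x3: False, x4: True, x5: False

Branch on x1: set x1 = False.
(¬x2) alone gives x2 = False.
(¬x3) alone gives x3 = False.
(¬x5) alone gives x5 = False.
No clause remains; x4 is free.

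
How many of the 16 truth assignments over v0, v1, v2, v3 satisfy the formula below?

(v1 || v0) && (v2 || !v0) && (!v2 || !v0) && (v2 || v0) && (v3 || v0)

1

There are 2^4 = 16 truth assignments over (v0, v1, v2, v3).
Check each against the 5 clauses (columns in the order v0, v1, v2, v3):
  F F F F  ✗ fails (v1 || v0)
  F F F T  ✗ fails (v1 || v0)
  F F T F  ✗ fails (v1 || v0)
  F F T T  ✗ fails (v1 || v0)
  F T F F  ✗ fails (v2 || v0)
  F T F T  ✗ fails (v2 || v0)
  F T T F  ✗ fails (v3 || v0)
  F T T T  ✓ satisfies all
  T F F F  ✗ fails (v2 || !v0)
  T F F T  ✗ fails (v2 || !v0)
  T F T F  ✗ fails (!v2 || !v0)
  T F T T  ✗ fails (!v2 || !v0)
  T T F F  ✗ fails (v2 || !v0)
  T T F T  ✗ fails (v2 || !v0)
  T T T F  ✗ fails (!v2 || !v0)
  T T T T  ✗ fails (!v2 || !v0)
1 of the 16 rows is a model.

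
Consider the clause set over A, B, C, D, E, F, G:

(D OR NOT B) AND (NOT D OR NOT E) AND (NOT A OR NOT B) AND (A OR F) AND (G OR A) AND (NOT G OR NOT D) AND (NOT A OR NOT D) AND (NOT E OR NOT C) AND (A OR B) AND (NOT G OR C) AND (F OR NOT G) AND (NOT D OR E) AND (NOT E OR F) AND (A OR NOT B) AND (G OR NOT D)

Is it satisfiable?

Branch on D: set D = false.
The clause (NOT B) is unit, so B = false.
The clause (A) is unit, so A = true.
Branch on E: set E = false.
Branch on G: set G = false.
All clauses hold; C, F can take either value.
A satisfying assignment: A ↦ true, B ↦ false, C ↦ true, D ↦ false, E ↦ false, F ↦ false, G ↦ false.

Yes, satisfiable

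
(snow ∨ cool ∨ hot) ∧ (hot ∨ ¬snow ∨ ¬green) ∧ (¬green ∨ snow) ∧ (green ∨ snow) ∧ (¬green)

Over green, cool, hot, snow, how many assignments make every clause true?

There are 2^4 = 16 truth assignments over (green, cool, hot, snow).
Split on green. With green = True, the clauses containing green are satisfied and ¬green drops from the rest; 0 of the 2^3 = 8 assignments to the other variables satisfy what remains.
With green = False, by the same count on the reduced clause set, 4 assignments work.
(One model: green=F, cool=F, hot=F, snow=T.)
Total: 0 + 4 = 4.

4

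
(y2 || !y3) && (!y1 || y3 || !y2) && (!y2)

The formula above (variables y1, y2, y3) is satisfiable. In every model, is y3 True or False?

Suppose y3 = true.
(y2) alone gives y2 = true.
That conflicts with the unit clause (!y2).
So every satisfying assignment has y3 = False.

False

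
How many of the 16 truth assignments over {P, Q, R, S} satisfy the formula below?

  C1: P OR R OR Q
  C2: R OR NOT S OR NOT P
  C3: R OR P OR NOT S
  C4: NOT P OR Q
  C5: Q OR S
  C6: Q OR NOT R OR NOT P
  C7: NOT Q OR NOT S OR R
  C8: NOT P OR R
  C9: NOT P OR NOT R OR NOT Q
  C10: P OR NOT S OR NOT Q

There are 2^4 = 16 truth assignments over (P, Q, R, S).
Check each against the 10 clauses (columns in the order P, Q, R, S):
  F F F F  ✗ fails (P OR R OR Q)
  F F F T  ✗ fails (P OR R OR Q)
  F F T F  ✗ fails (Q OR S)
  F F T T  ✓ satisfies all
  F T F F  ✓ satisfies all
  F T F T  ✗ fails (R OR P OR NOT S)
  F T T F  ✓ satisfies all
  F T T T  ✗ fails (P OR NOT S OR NOT Q)
  T F F F  ✗ fails (NOT P OR Q)
  T F F T  ✗ fails (R OR NOT S OR NOT P)
  T F T F  ✗ fails (NOT P OR Q)
  T F T T  ✗ fails (NOT P OR Q)
  T T F F  ✗ fails (NOT P OR R)
  T T F T  ✗ fails (R OR NOT S OR NOT P)
  T T T F  ✗ fails (NOT P OR NOT R OR NOT Q)
  T T T T  ✗ fails (NOT P OR NOT R OR NOT Q)
3 of the 16 rows are models.

3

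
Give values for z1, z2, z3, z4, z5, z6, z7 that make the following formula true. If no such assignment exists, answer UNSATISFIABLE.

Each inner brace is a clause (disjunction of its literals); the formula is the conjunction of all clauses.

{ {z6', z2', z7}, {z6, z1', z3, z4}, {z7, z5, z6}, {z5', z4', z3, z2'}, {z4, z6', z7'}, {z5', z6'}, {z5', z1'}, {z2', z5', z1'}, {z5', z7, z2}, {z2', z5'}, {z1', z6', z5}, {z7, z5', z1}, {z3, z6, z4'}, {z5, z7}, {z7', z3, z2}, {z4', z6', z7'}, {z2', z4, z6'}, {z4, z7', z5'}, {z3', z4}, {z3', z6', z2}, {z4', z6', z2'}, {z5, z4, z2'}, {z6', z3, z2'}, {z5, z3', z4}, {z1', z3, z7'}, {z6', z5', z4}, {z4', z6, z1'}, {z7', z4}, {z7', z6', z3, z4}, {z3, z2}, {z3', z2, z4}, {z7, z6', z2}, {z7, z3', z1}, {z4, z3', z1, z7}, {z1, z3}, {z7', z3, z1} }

Branch on z5: set z5 = 1.
(z6') alone gives z6 = 0.
(z1') alone gives z1 = 0.
(z2') alone gives z2 = 0.
(z7) alone gives z7 = 1.
(z3) alone gives z3 = 1.
(z4) alone gives z4 = 1.
Every clause now holds.

z1: 0,  z2: 0,  z3: 1,  z4: 1,  z5: 1,  z6: 0,  z7: 1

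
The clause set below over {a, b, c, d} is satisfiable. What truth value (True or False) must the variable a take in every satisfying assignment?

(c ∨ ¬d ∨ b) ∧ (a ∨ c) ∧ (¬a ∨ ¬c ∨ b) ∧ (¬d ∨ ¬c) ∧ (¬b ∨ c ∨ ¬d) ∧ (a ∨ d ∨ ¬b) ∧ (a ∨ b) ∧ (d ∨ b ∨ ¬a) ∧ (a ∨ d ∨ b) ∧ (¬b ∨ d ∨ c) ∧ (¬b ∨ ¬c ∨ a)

True

Suppose a = False.
(c) alone gives c = True.
(¬d) alone gives d = False.
(¬b) alone gives b = False.
Now (b) is unsatisfied and unit — conflict.
So every satisfying assignment has a = True.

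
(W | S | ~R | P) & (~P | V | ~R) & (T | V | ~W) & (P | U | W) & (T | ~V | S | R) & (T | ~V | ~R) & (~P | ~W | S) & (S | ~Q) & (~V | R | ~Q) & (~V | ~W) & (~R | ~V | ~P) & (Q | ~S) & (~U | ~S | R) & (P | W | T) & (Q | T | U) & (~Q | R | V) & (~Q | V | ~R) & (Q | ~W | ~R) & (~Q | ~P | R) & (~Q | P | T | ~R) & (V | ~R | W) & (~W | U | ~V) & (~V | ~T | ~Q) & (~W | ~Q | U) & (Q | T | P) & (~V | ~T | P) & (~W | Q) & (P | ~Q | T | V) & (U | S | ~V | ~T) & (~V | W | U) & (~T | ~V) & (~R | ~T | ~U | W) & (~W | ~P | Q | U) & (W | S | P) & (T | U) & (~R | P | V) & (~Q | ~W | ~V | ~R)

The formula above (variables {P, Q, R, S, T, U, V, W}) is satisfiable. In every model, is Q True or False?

Suppose Q = 1.
Unit clause (S) forces S = 1.
Branch on V: set V = 0.
Unit clause (R) forces R = 1.
That conflicts with the unit clause (~R).
Backtrack on V: now try V = 1.
Unit clause (R) forces R = 1.
Unit clause (T) forces T = 1.
That conflicts with the unit clause (~T).
Either choice for V ends in contradiction.
So every satisfying assignment has Q = False.

False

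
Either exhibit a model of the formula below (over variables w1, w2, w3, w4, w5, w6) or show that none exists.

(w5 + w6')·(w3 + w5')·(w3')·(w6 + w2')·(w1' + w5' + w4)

w1=1; w2=0; w3=0; w4=0; w5=0; w6=0

The clause (w3') is unit, so w3 = 0.
The clause (w5') is unit, so w5 = 0.
The clause (w6') is unit, so w6 = 0.
The clause (w2') is unit, so w2 = 0.
No clause remains; w1, w4 are free.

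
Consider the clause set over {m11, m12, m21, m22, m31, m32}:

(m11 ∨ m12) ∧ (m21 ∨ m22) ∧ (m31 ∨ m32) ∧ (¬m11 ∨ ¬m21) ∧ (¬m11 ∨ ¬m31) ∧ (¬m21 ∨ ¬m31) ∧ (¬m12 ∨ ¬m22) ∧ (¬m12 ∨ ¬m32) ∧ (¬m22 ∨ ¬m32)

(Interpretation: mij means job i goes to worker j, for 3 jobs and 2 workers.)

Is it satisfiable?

No

Suppose m11 = True.
Unit clause (¬m21) forces m21 = False.
Unit clause (m22) forces m22 = True.
Unit clause (¬m31) forces m31 = False.
Unit clause (m32) forces m32 = True.
But (¬m32) is also a unit clause — contradiction.
Undo m11 and try m11 = False.
Unit clause (m12) forces m12 = True.
Unit clause (¬m22) forces m22 = False.
Unit clause (m21) forces m21 = True.
Unit clause (¬m31) forces m31 = False.
Unit clause (m32) forces m32 = True.
But (¬m32) is also a unit clause — contradiction.
Either choice for m11 ends in contradiction.
No assignment satisfies every clause.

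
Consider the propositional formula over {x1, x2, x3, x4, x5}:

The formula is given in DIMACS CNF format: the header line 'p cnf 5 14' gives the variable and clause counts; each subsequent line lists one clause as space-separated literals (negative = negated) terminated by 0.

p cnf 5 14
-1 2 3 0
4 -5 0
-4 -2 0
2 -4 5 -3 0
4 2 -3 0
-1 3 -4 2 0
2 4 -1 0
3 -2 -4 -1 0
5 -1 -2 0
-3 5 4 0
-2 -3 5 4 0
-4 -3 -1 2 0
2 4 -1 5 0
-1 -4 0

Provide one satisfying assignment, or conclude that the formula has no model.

Branch on x4: set x4 = True.
Unit clause (¬x2) forces x2 = False.
Unit clause (¬x1) forces x1 = False.
Branch on x5: set x5 = False.
Unit clause (¬x3) forces x3 = False.
This assignment satisfies each clause.

x1=False,  x2=False,  x3=False,  x4=True,  x5=False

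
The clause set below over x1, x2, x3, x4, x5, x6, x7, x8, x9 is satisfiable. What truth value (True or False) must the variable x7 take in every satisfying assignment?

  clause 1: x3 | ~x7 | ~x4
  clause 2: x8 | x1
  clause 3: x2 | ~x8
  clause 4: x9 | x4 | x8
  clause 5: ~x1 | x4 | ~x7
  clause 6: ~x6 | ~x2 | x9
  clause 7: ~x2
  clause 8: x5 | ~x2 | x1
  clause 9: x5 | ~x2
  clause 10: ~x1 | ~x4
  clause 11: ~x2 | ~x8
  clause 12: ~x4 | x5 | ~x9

False

Suppose x7 = 1.
The clause (~x2) is unit, so x2 = 0.
The clause (~x8) is unit, so x8 = 0.
The clause (x1) is unit, so x1 = 1.
The clause (x4) is unit, so x4 = 1.
But (~x4) is also a unit clause — contradiction.
So every satisfying assignment has x7 = False.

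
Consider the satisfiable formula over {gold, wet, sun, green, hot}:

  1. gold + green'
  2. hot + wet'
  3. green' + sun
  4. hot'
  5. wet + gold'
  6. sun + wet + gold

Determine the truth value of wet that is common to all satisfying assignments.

Suppose wet = 1.
(hot) alone gives hot = 1.
That conflicts with the unit clause (hot').
So every satisfying assignment has wet = False.

False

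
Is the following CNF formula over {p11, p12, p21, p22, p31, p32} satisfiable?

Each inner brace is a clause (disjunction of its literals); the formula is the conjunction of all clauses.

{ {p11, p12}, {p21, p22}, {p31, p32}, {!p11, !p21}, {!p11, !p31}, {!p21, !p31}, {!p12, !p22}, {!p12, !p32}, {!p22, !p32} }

No, unsatisfiable

Try p11 = true.
The clause (!p21) is unit, so p21 = false.
The clause (p22) is unit, so p22 = true.
The clause (!p31) is unit, so p31 = false.
The clause (p32) is unit, so p32 = true.
But (!p32) is also a unit clause — contradiction.
Undo p11 and try p11 = false.
The clause (p12) is unit, so p12 = true.
The clause (!p22) is unit, so p22 = false.
The clause (p21) is unit, so p21 = true.
The clause (!p31) is unit, so p31 = false.
The clause (p32) is unit, so p32 = true.
But (!p32) is also a unit clause — contradiction.
Neither p11 = true nor p11 = false works.
No assignment satisfies every clause.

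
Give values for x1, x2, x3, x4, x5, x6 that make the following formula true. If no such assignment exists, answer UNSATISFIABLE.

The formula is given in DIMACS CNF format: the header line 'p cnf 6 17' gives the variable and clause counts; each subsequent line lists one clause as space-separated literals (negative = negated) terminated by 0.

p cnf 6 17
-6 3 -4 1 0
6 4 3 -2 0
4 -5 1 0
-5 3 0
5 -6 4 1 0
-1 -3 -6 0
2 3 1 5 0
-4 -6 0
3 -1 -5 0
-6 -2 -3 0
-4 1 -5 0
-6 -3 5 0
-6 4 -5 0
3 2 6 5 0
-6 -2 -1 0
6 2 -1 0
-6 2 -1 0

x1: False, x2: False, x3: True, x4: True, x5: False, x6: False

Branch on x5: set x5 = False.
Branch on x4: set x4 = True.
(¬x6) alone gives x6 = False.
Branch on x3: set x3 = True.
Branch on x2: set x2 = False.
(¬x1) alone gives x1 = False.
This assignment satisfies each clause.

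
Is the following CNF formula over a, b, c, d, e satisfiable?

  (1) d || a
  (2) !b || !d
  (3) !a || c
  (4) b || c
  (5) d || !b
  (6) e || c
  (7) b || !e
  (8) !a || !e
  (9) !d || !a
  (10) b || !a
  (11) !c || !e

Branch on d: set d = true.
(!b) alone gives b = false.
(c) alone gives c = true.
(!e) alone gives e = false.
(!a) alone gives a = false.
All clauses are satisfied.
A satisfying assignment: a: false,  b: false,  c: true,  d: true,  e: false.

Satisfiable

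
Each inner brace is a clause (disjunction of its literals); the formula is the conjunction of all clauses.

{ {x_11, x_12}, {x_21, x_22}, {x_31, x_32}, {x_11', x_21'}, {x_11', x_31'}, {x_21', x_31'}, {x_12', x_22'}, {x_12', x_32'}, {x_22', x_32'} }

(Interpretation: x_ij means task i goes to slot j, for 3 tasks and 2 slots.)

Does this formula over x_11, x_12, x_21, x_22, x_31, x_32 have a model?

Unsatisfiable

Try x_11 = 1.
From the singleton clause (x_21'), x_21 = 0.
From the singleton clause (x_22), x_22 = 1.
From the singleton clause (x_31'), x_31 = 0.
From the singleton clause (x_32), x_32 = 1.
But (x_32') is also a unit clause — contradiction.
Backtrack on x_11: now try x_11 = 0.
From the singleton clause (x_12), x_12 = 1.
From the singleton clause (x_22'), x_22 = 0.
From the singleton clause (x_21), x_21 = 1.
From the singleton clause (x_31'), x_31 = 0.
From the singleton clause (x_32), x_32 = 1.
But (x_32') is also a unit clause — contradiction.
Both values of x_11 lead to a conflict.
No assignment satisfies every clause.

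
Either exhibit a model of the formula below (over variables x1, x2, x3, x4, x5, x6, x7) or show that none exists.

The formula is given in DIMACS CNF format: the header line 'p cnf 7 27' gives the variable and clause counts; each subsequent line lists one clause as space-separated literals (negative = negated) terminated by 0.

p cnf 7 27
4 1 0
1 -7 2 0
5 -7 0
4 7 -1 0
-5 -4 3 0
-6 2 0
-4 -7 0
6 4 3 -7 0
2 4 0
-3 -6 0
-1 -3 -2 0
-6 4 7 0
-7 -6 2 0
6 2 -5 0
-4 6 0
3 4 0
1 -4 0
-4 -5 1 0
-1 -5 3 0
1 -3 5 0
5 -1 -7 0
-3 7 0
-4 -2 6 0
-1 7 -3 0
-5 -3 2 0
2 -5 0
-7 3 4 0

x1=True,  x2=True,  x3=False,  x4=True,  x5=False,  x6=True,  x7=False

Branch on x4: set x4 = True.
Unit clause (¬x7) forces x7 = False.
Unit clause (x6) forces x6 = True.
Unit clause (x2) forces x2 = True.
Unit clause (¬x3) forces x3 = False.
Unit clause (¬x5) forces x5 = False.
Unit clause (x1) forces x1 = True.
All clauses are satisfied.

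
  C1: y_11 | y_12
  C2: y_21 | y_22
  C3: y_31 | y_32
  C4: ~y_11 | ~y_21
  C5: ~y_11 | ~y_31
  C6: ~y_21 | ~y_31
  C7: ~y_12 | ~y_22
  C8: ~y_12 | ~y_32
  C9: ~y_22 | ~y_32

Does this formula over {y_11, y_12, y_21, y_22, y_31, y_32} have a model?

Unsatisfiable

Branch on y_11: set y_11 = 1.
(~y_21) alone gives y_21 = 0.
(y_22) alone gives y_22 = 1.
(~y_31) alone gives y_31 = 0.
(y_32) alone gives y_32 = 1.
Now (~y_32) is unsatisfied and unit — conflict.
That branch fails; take y_11 = 0 instead.
(y_12) alone gives y_12 = 1.
(~y_22) alone gives y_22 = 0.
(y_21) alone gives y_21 = 1.
(~y_31) alone gives y_31 = 0.
(y_32) alone gives y_32 = 1.
Now (~y_32) is unsatisfied and unit — conflict.
Neither y_11 = 1 nor y_11 = 0 works.
No assignment satisfies every clause.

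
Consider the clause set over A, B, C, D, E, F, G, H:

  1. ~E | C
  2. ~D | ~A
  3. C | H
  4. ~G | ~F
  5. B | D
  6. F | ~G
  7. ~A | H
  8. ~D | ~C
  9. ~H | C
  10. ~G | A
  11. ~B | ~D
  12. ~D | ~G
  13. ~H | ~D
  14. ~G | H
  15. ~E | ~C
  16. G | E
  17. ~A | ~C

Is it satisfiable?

No, unsatisfiable

Try E = 0.
(G) alone gives G = 1.
(~F) alone gives F = 0.
Now (F) is unsatisfied and unit — conflict.
Backtrack on E: now try E = 1.
(C) alone gives C = 1.
Now (~C) is unsatisfied and unit — conflict.
Either choice for E ends in contradiction.
No assignment satisfies every clause.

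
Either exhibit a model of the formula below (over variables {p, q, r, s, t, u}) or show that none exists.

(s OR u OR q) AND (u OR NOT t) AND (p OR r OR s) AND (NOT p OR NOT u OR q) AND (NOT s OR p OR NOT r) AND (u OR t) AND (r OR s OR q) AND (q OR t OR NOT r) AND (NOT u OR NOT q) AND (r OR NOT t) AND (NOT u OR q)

UNSATISFIABLE

Case u = true:
Unit clause (NOT q) forces q = false.
That conflicts with the unit clause (q).
That branch fails; take u = false instead.
Unit clause (NOT t) forces t = false.
That conflicts with the unit clause (t).
Neither u = true nor u = false works.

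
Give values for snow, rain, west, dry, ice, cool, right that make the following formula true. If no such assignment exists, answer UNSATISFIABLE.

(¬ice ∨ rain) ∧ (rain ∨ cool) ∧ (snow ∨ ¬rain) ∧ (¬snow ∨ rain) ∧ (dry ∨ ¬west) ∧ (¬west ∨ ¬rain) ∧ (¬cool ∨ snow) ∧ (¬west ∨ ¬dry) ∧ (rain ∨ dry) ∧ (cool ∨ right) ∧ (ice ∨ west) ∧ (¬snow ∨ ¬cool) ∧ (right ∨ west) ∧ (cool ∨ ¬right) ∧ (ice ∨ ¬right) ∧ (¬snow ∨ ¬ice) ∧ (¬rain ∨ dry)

UNSATISFIABLE

Branch on ice: set ice = False.
Unit clause (west) forces west = True.
Unit clause (dry) forces dry = True.
But (¬dry) is also a unit clause — contradiction.
Undo ice and try ice = True.
Unit clause (rain) forces rain = True.
Unit clause (snow) forces snow = True.
But (¬snow) is also a unit clause — contradiction.
Either choice for ice ends in contradiction.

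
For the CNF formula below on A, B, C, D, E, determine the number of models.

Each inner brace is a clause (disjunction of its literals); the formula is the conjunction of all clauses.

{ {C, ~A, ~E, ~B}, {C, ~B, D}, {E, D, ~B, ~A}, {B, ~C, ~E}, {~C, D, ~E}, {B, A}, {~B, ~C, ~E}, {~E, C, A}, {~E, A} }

There are 2^5 = 32 truth assignments over (A, B, C, D, E).
Split on C. With C = 1, the clauses containing C are satisfied and ~C drops from the rest; 5 of the 2^4 = 16 assignments to the other variables satisfy what remains.
With C = 0, by the same count on the reduced clause set, 6 assignments work.
(One model: A=F, B=T, C=F, D=T, E=F.)
Total: 5 + 6 = 11.

11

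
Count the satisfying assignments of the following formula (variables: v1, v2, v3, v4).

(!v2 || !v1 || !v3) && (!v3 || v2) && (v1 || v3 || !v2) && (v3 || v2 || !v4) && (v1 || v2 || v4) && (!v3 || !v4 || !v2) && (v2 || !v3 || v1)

4

There are 2^4 = 16 truth assignments over (v1, v2, v3, v4).
Check each against the 7 clauses (columns in the order v1, v2, v3, v4):
  F F F F  ✗ fails (v1 || v2 || v4)
  F F F T  ✗ fails (v3 || v2 || !v4)
  F F T F  ✗ fails (!v3 || v2)
  F F T T  ✗ fails (!v3 || v2)
  F T F F  ✗ fails (v1 || v3 || !v2)
  F T F T  ✗ fails (v1 || v3 || !v2)
  F T T F  ✓ satisfies all
  F T T T  ✗ fails (!v3 || !v4 || !v2)
  T F F F  ✓ satisfies all
  T F F T  ✗ fails (v3 || v2 || !v4)
  T F T F  ✗ fails (!v3 || v2)
  T F T T  ✗ fails (!v3 || v2)
  T T F F  ✓ satisfies all
  T T F T  ✓ satisfies all
  T T T F  ✗ fails (!v2 || !v1 || !v3)
  T T T T  ✗ fails (!v2 || !v1 || !v3)
4 of the 16 rows are models.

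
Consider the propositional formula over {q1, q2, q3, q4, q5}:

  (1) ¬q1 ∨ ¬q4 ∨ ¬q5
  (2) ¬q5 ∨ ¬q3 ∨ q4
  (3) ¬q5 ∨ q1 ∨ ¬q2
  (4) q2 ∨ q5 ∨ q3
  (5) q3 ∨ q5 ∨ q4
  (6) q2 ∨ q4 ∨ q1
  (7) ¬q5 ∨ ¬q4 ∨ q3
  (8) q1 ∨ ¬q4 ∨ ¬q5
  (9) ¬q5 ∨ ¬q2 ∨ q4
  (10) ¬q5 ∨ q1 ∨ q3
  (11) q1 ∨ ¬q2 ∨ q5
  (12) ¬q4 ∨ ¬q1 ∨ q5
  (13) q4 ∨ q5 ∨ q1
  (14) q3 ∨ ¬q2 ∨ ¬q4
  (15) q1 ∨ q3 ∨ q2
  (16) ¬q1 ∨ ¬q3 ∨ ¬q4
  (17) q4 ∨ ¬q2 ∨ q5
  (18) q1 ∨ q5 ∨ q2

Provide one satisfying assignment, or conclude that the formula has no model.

Try q1 = True.
Try q4 = False.
Try q5 = True.
Unit clause (¬q3) forces q3 = False.
Unit clause (¬q2) forces q2 = False.
All clauses are satisfied.

q1=True, q2=False, q3=False, q4=False, q5=True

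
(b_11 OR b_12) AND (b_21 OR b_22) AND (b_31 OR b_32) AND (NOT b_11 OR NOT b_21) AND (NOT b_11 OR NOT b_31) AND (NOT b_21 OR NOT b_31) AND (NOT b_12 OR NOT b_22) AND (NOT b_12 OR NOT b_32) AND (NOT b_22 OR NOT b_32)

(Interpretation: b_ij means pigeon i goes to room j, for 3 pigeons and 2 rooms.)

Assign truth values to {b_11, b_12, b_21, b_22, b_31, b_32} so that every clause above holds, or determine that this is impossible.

UNSATISFIABLE

Case b_11 = true:
(NOT b_21) alone gives b_21 = false.
(b_22) alone gives b_22 = true.
(NOT b_31) alone gives b_31 = false.
(b_32) alone gives b_32 = true.
Now (NOT b_32) is unsatisfied and unit — conflict.
That branch fails; take b_11 = false instead.
(b_12) alone gives b_12 = true.
(NOT b_22) alone gives b_22 = false.
(b_21) alone gives b_21 = true.
(NOT b_31) alone gives b_31 = false.
(b_32) alone gives b_32 = true.
Now (NOT b_32) is unsatisfied and unit — conflict.
Both values of b_11 lead to a conflict.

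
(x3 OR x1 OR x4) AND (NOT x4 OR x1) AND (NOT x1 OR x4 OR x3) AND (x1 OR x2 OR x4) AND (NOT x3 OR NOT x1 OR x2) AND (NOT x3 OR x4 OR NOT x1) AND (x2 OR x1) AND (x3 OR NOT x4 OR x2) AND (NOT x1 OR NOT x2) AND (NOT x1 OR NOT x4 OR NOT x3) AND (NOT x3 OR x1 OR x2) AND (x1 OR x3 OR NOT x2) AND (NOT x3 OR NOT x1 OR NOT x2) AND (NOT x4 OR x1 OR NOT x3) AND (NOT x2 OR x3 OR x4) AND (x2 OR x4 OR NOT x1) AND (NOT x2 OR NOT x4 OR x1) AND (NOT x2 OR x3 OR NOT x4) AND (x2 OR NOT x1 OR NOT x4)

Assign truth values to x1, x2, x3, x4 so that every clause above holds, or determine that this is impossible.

Case x4 = false:
Case x3 = true:
The clause (NOT x1) is unit, so x1 = false.
The clause (x2) is unit, so x2 = true.
Every clause now holds.

x1: false; x2: true; x3: true; x4: false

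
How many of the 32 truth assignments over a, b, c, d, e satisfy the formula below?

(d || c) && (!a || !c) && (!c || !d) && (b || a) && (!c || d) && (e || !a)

There are 2^5 = 32 truth assignments over (a, b, c, d, e).
Split on a. With a = true, the clauses containing a are satisfied and !a drops from the rest; 2 of the 2^4 = 16 assignments to the other variables satisfy what remains.
With a = false, by the same count on the reduced clause set, 2 assignments work.
Total: 2 + 2 = 4.

4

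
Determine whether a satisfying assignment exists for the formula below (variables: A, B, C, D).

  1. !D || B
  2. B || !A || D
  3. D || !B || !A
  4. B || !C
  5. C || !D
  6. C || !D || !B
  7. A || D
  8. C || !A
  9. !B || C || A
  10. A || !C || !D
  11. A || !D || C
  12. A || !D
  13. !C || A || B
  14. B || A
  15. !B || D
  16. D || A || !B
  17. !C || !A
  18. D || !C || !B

Try D = false.
From the singleton clause (A), A = true.
From the singleton clause (B), B = true.
Now (!B) is unsatisfied and unit — conflict.
Undo D and try D = true.
From the singleton clause (B), B = true.
From the singleton clause (C), C = true.
From the singleton clause (A), A = true.
Now (!A) is unsatisfied and unit — conflict.
Both values of D lead to a conflict.
No assignment satisfies every clause.

No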